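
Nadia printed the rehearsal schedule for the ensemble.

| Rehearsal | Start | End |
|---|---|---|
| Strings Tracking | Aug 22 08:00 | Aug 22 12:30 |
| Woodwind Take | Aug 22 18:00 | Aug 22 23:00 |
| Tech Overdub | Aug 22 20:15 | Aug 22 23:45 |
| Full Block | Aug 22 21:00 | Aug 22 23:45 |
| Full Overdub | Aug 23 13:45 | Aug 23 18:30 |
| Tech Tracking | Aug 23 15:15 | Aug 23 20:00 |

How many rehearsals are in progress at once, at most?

Sweep the timeline, counting +1 at each start and −1 at each end (ends before starts at a tie):
Aug 22 08:00 start Strings Tracking → 1
Aug 22 12:30 end Strings Tracking → 0
Aug 22 18:00 start Woodwind Take → 1
Aug 22 20:15 start Tech Overdub → 2
Aug 22 21:00 start Full Block → 3
Aug 22 23:00 end Woodwind Take → 2
Aug 22 23:45 end Full Block → 1
Aug 22 23:45 end Tech Overdub → 0
Aug 23 13:45 start Full Overdub → 1
Aug 23 15:15 start Tech Tracking → 2
Aug 23 18:30 end Full Overdub → 1
Aug 23 20:00 end Tech Tracking → 0
Peak is 3, at Aug 22 21:00 (Full Block, Tech Overdub, Woodwind Take).

3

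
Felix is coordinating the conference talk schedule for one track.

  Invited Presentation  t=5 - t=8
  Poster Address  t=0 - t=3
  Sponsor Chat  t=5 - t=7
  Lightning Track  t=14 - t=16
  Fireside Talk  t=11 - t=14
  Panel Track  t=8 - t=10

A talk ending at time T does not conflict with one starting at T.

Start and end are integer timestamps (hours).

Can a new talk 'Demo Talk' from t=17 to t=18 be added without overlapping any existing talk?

Yes — the slot is free

Poster Address: ends t=3 at or before Demo Talk starts t=17 → clear.
Sponsor Chat: ends t=7 at or before Demo Talk starts t=17 → clear.
Invited Presentation: ends t=8 at or before Demo Talk starts t=17 → clear.
Panel Track: ends t=10 at or before Demo Talk starts t=17 → clear.
Fireside Talk: ends t=14 at or before Demo Talk starts t=17 → clear.
Lightning Track: ends t=16 at or before Demo Talk starts t=17 → clear.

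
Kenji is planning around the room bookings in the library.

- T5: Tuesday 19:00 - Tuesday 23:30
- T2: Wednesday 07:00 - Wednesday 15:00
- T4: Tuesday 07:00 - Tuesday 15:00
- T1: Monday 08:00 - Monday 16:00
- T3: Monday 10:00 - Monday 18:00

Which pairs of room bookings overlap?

Sorted by start: T1, T3, T4, T5, T2.
T3 starts before T1 ends → T1 and T3 overlap.
T4 starts after T1 ends, so nothing later overlaps T1 either.
T4 starts after T3 ends, so nothing later overlaps T3 either.
T5 starts after T4 ends, so nothing later overlaps T4 either.
T2 starts after T5 ends.

T1 & T3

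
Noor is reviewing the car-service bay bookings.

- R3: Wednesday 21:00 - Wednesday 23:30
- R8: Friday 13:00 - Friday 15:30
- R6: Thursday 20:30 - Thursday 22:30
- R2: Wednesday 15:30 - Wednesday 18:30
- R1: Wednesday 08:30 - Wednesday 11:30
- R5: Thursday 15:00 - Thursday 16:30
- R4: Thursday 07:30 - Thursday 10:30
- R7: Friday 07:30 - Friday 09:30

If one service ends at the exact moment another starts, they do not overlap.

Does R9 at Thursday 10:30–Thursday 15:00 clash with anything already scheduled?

No — it doesn't clash with anything

R1: ends Wednesday 11:30 at or before R9 starts Thursday 10:30 → clear.
R2: ends Wednesday 18:30 at or before R9 starts Thursday 10:30 → clear.
R3: ends Wednesday 23:30 at or before R9 starts Thursday 10:30 → clear.
R4: ends Thursday 10:30 at or before R9 starts Thursday 10:30 → clear.
R5: starts Thursday 15:00 at or after R9 ends Thursday 15:00 → clear.
R6: starts Thursday 20:30 at or after R9 ends Thursday 15:00 → clear.
R7: starts Friday 07:30 at or after R9 ends Thursday 15:00 → clear.
R8: starts Friday 13:00 at or after R9 ends Thursday 15:00 → clear.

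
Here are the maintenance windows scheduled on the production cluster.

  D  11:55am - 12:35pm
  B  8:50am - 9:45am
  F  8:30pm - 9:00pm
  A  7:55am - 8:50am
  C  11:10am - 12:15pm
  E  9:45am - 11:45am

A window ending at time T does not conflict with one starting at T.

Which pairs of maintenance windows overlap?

C & D, C & E

Sorted by start: A, B, E, C, D, F.
B starts exactly when A ends (back-to-back, no overlap), so A has no further overlaps.
E starts exactly when B ends (back-to-back, no overlap), so B has no further overlaps.
C starts before E ends → E and C overlap.
D starts after E ends, so E has no further overlaps.
D starts before C ends → C and D overlap.
F starts after C ends.
F starts after D ends.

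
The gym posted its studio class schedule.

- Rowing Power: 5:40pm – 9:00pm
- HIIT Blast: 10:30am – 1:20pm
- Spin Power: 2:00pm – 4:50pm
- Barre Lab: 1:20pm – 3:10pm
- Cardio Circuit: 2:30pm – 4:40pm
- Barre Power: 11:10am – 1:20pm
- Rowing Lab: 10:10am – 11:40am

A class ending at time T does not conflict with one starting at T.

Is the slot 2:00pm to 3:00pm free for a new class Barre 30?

Rowing Lab: ends 11:40am at or before Barre 30 starts 2:00pm → clear.
HIIT Blast: ends 1:20pm at or before Barre 30 starts 2:00pm → clear.
Barre Power: ends 1:20pm at or before Barre 30 starts 2:00pm → clear.
Barre Lab: starts 1:20pm before Barre 30 ends 3:00pm, and ends 3:10pm after Barre 30 starts 2:00pm → overlap.
Spin Power: starts 2:00pm before Barre 30 ends 3:00pm, and ends 4:50pm after Barre 30 starts 2:00pm → overlap.
Cardio Circuit: starts 2:30pm before Barre 30 ends 3:00pm, and ends 4:40pm after Barre 30 starts 2:00pm → overlap.
Rowing Power: starts 5:40pm at or after Barre 30 ends 3:00pm → clear.
Barre 30 overlaps Spin Power, Cardio Circuit, Barre Lab.

No — it overlaps Barre Lab, Cardio Circuit, Spin Power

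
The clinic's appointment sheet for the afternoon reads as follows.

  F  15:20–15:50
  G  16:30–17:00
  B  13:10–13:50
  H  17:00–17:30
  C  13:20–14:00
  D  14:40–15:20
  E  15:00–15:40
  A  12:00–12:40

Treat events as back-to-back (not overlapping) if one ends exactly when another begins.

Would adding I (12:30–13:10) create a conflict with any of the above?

A: starts 12:00 before I ends 13:10, and ends 12:40 after I starts 12:30 → overlap.
B: starts 13:10 at or after I ends 13:10 → clear.
C: starts 13:20 at or after I ends 13:10 → clear.
D: starts 14:40 at or after I ends 13:10 → clear.
E: starts 15:00 at or after I ends 13:10 → clear.
F: starts 15:20 at or after I ends 13:10 → clear.
G: starts 16:30 at or after I ends 13:10 → clear.
H: starts 17:00 at or after I ends 13:10 → clear.
I overlaps A.

Yes — it overlaps A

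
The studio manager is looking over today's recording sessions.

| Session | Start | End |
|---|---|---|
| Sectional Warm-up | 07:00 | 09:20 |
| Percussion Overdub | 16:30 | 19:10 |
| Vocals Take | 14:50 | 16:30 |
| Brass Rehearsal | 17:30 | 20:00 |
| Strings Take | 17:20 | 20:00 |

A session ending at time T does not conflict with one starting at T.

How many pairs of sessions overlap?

3

Sorted by start: Sectional Warm-up, Vocals Take, Percussion Overdub, Strings Take, Brass Rehearsal.
Vocals Take starts after Sectional Warm-up ends, so nothing later overlaps Sectional Warm-up either.
Percussion Overdub starts exactly when Vocals Take ends (back-to-back, no overlap), so nothing later overlaps Vocals Take either.
Strings Take starts before Percussion Overdub ends → Percussion Overdub and Strings Take overlap.
Brass Rehearsal starts before Percussion Overdub ends → Percussion Overdub and Brass Rehearsal overlap.
Brass Rehearsal starts before Strings Take ends → Strings Take and Brass Rehearsal overlap.
Overlapping pairs: Brass Rehearsal & Percussion Overdub, Brass Rehearsal & Strings Take, Percussion Overdub & Strings Take — 3 in total.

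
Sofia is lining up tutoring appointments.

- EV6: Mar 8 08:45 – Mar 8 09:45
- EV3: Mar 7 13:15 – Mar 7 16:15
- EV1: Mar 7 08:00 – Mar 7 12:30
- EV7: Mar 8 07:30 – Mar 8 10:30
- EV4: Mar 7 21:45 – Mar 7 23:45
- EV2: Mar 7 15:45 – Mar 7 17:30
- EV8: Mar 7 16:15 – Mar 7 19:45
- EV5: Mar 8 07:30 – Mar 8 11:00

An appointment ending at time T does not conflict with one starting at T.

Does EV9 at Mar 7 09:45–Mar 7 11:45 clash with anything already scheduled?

EV1: starts Mar 7 08:00 before EV9 ends Mar 7 11:45, and ends Mar 7 12:30 after EV9 starts Mar 7 09:45 → overlap.
EV3: starts Mar 7 13:15 at or after EV9 ends Mar 7 11:45 → clear.
EV2: starts Mar 7 15:45 at or after EV9 ends Mar 7 11:45 → clear.
EV8: starts Mar 7 16:15 at or after EV9 ends Mar 7 11:45 → clear.
EV4: starts Mar 7 21:45 at or after EV9 ends Mar 7 11:45 → clear.
EV5: starts Mar 8 07:30 at or after EV9 ends Mar 7 11:45 → clear.
EV7: starts Mar 8 07:30 at or after EV9 ends Mar 7 11:45 → clear.
EV6: starts Mar 8 08:45 at or after EV9 ends Mar 7 11:45 → clear.
EV9 overlaps EV1.

Yes — it overlaps EV1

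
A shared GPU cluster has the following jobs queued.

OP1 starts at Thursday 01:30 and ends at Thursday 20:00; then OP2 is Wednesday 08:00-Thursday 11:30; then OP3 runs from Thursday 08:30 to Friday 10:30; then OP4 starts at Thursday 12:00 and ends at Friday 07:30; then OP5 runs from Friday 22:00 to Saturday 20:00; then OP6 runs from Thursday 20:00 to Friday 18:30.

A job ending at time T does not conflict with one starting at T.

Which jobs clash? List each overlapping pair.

OP1 & OP2, OP1 & OP3, OP1 & OP4, OP2 & OP3, OP3 & OP4, OP3 & OP6, OP4 & OP6

Check each pair: they overlap iff neither finishes before the other starts.
Sorted by start: OP2, OP1, OP3, OP4, OP6, OP5.
OP1 starts before OP2 ends → OP2 and OP1 overlap.
OP3 starts before OP2 ends → OP2 and OP3 overlap.
OP4 starts after OP2 ends, so OP2 has no further overlaps.
OP3 starts before OP1 ends → OP1 and OP3 overlap.
OP4 starts before OP1 ends → OP1 and OP4 overlap.
OP6 starts exactly when OP1 ends (back-to-back, no overlap), so OP1 has no further overlaps.
OP4 starts before OP3 ends → OP3 and OP4 overlap.
OP6 starts before OP3 ends → OP3 and OP6 overlap.
OP5 starts after OP3 ends.
OP6 starts before OP4 ends → OP4 and OP6 overlap.
OP5 starts after OP4 ends.
OP5 starts after OP6 ends.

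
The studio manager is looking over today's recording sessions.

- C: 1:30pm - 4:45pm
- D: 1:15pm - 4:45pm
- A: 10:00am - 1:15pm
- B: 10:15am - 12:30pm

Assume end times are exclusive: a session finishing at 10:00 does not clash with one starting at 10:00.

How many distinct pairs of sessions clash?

Check each pair: they overlap iff neither finishes before the other starts.
Sorted by start: A, B, D, C.
B starts before A ends → A and B overlap.
D starts exactly when A ends (back-to-back, no overlap), so nothing later overlaps A either.
D starts after B ends, so nothing later overlaps B either.
C starts before D ends → D and C overlap.
Overlapping pairs: A & B, C & D — 2 in total.

2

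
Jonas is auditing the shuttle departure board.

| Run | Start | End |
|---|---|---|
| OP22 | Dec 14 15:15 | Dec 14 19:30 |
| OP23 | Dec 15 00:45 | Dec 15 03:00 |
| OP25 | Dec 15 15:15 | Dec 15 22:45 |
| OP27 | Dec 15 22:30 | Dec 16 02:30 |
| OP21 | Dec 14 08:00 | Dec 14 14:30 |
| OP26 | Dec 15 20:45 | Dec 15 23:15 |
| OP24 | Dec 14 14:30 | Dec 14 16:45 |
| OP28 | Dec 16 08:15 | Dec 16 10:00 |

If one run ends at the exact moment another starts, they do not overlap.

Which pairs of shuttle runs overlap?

OP22 & OP24, OP25 & OP26, OP25 & OP27, OP26 & OP27

Two intervals overlap when each starts before the other ends.
Sorted by start: OP21, OP24, OP22, OP23, OP25, OP26, OP27, OP28.
OP24 starts exactly when OP21 ends (back-to-back, no overlap), so OP21 has no further overlaps.
OP22 starts before OP24 ends → OP24 and OP22 overlap.
OP23 starts after OP24 ends, so OP24 has no further overlaps.
OP23 starts after OP22 ends, so OP22 has no further overlaps.
OP25 starts after OP23 ends, so OP23 has no further overlaps.
OP26 starts before OP25 ends → OP25 and OP26 overlap.
OP27 starts before OP25 ends → OP25 and OP27 overlap.
OP28 starts after OP25 ends.
OP27 starts before OP26 ends → OP26 and OP27 overlap.
OP28 starts after OP26 ends.
OP28 starts after OP27 ends.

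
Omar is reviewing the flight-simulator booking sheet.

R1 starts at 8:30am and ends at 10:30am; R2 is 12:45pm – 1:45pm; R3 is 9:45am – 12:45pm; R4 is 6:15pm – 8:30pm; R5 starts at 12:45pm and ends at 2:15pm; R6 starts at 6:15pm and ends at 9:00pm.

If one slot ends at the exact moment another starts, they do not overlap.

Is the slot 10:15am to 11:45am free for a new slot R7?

R1: starts 8:30am before R7 ends 11:45am, and ends 10:30am after R7 starts 10:15am → overlap.
R3: starts 9:45am before R7 ends 11:45am, and ends 12:45pm after R7 starts 10:15am → overlap.
R2: starts 12:45pm at or after R7 ends 11:45am → clear.
R5: starts 12:45pm at or after R7 ends 11:45am → clear.
R4: starts 6:15pm at or after R7 ends 11:45am → clear.
R6: starts 6:15pm at or after R7 ends 11:45am → clear.
R7 overlaps R1, R3.

No — it overlaps R1, R3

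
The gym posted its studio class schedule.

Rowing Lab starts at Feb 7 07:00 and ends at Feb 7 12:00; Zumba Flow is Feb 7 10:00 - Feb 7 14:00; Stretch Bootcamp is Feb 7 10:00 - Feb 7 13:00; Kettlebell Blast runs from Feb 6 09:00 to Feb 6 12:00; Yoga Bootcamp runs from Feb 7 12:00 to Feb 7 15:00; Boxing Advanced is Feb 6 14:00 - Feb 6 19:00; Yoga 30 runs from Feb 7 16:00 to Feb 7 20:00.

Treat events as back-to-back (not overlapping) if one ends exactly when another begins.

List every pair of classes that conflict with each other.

Check each pair: they overlap iff neither finishes before the other starts.
Sorted by start: Kettlebell Blast, Boxing Advanced, Rowing Lab, Stretch Bootcamp, Zumba Flow, Yoga Bootcamp, Yoga 30.
Boxing Advanced starts after Kettlebell Blast ends, so Kettlebell Blast has no further overlaps.
Rowing Lab starts after Boxing Advanced ends, so Boxing Advanced has no further overlaps.
Stretch Bootcamp starts before Rowing Lab ends → Rowing Lab and Stretch Bootcamp overlap.
Zumba Flow starts before Rowing Lab ends → Rowing Lab and Zumba Flow overlap.
Yoga Bootcamp starts exactly when Rowing Lab ends (back-to-back, no overlap), so Rowing Lab has no further overlaps.
Zumba Flow starts before Stretch Bootcamp ends → Stretch Bootcamp and Zumba Flow overlap.
Yoga Bootcamp starts before Stretch Bootcamp ends → Stretch Bootcamp and Yoga Bootcamp overlap.
Yoga 30 starts after Stretch Bootcamp ends.
Yoga Bootcamp starts before Zumba Flow ends → Zumba Flow and Yoga Bootcamp overlap.
Yoga 30 starts after Zumba Flow ends.
Yoga 30 starts after Yoga Bootcamp ends.

Rowing Lab & Stretch Bootcamp, Rowing Lab & Zumba Flow, Stretch Bootcamp & Yoga Bootcamp, Stretch Bootcamp & Zumba Flow, Yoga Bootcamp & Zumba Flow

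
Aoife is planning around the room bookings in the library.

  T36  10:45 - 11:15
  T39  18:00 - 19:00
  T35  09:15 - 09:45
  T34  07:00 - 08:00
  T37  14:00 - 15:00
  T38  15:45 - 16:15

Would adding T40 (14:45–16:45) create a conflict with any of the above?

T34: ends 08:00 at or before T40 starts 14:45 → clear.
T35: ends 09:45 at or before T40 starts 14:45 → clear.
T36: ends 11:15 at or before T40 starts 14:45 → clear.
T37: starts 14:00 before T40 ends 16:45, and ends 15:00 after T40 starts 14:45 → overlap.
T38: starts 15:45 before T40 ends 16:45, and ends 16:15 after T40 starts 14:45 → overlap.
T39: starts 18:00 at or after T40 ends 16:45 → clear.
T40 overlaps T37, T38.

Yes — it overlaps T37, T38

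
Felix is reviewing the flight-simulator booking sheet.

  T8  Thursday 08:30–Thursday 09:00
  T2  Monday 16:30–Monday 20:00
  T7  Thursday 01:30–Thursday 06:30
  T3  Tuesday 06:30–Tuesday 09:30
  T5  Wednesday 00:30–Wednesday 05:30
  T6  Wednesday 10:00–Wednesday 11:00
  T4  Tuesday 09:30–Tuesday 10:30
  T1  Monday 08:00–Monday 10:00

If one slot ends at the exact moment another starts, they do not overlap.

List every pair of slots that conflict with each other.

no overlapping pairs

Sorted by start: T1, T2, T3, T4, T5, T6, T7, T8.
T2 starts after T1 ends; T1 is clear from here.
T3 starts after T2 ends; T2 is clear from here.
T4 starts exactly when T3 ends (back-to-back, no overlap); T3 is clear from here.
T5 starts after T4 ends; T4 is clear from here.
T6 starts after T5 ends; T5 is clear from here.
T7 starts after T6 ends; T6 is clear from here.
T8 starts after T7 ends.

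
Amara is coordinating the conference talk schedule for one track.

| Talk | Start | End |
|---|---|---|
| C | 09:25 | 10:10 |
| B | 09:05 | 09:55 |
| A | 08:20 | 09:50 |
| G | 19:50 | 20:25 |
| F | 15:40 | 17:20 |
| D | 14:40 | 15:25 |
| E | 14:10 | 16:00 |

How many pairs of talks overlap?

5

Sorted by start: A, B, C, E, D, F, G.
B starts before A ends → A and B overlap.
C starts before A ends → A and C overlap.
E starts after A ends; A is clear from here.
C starts before B ends → B and C overlap.
E starts after B ends; B is clear from here.
E starts after C ends; C is clear from here.
D starts before E ends → E and D overlap.
F starts before E ends → E and F overlap.
G starts after E ends.
F starts after D ends; D is clear from here.
G starts after F ends.
Overlapping pairs: A & B, A & C, B & C, D & E, E & F — 5 in total.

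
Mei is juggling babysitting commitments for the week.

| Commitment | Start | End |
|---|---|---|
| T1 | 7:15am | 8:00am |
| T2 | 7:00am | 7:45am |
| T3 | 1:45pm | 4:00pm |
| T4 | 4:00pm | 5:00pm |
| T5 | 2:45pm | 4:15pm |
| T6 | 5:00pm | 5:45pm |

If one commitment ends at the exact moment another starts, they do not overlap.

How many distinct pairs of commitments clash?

3

Check each pair: they overlap iff neither finishes before the other starts.
Sorted by start: T2, T1, T3, T5, T4, T6.
T1 starts before T2 ends → T2 and T1 overlap.
T3 starts after T2 ends; T2 is clear from here.
T3 starts after T1 ends; T1 is clear from here.
T5 starts before T3 ends → T3 and T5 overlap.
T4 starts exactly when T3 ends (back-to-back, no overlap); T3 is clear from here.
T4 starts before T5 ends → T5 and T4 overlap.
T6 starts after T5 ends.
T6 starts exactly when T4 ends (back-to-back, no overlap).
Overlapping pairs: T1 & T2, T3 & T5, T4 & T5 — 3 in total.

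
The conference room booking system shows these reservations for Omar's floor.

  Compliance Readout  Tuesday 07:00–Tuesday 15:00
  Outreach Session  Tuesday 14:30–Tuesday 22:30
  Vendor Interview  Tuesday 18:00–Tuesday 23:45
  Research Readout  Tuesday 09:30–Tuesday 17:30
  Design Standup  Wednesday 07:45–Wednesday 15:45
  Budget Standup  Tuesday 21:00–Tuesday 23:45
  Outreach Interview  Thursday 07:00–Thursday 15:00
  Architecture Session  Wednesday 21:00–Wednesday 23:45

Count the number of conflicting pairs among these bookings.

Check each pair: they overlap iff neither finishes before the other starts.
Sorted by start: Compliance Readout, Research Readout, Outreach Session, Vendor Interview, Budget Standup, Design Standup, Architecture Session, Outreach Interview.
Research Readout starts before Compliance Readout ends → Compliance Readout and Research Readout overlap.
Outreach Session starts before Compliance Readout ends → Compliance Readout and Outreach Session overlap.
Vendor Interview starts after Compliance Readout ends; Compliance Readout is clear from here.
Outreach Session starts before Research Readout ends → Research Readout and Outreach Session overlap.
Vendor Interview starts after Research Readout ends; Research Readout is clear from here.
Vendor Interview starts before Outreach Session ends → Outreach Session and Vendor Interview overlap.
Budget Standup starts before Outreach Session ends → Outreach Session and Budget Standup overlap.
Design Standup starts after Outreach Session ends; Outreach Session is clear from here.
Budget Standup starts before Vendor Interview ends → Vendor Interview and Budget Standup overlap.
Design Standup starts after Vendor Interview ends; Vendor Interview is clear from here.
Design Standup starts after Budget Standup ends; Budget Standup is clear from here.
Architecture Session starts after Design Standup ends; Design Standup is clear from here.
Outreach Interview starts after Architecture Session ends.
Overlapping pairs: Budget Standup & Outreach Session, Budget Standup & Vendor Interview, Compliance Readout & Outreach Session, Compliance Readout & Research Readout, Outreach Session & Research Readout, Outreach Session & Vendor Interview — 6 in total.

6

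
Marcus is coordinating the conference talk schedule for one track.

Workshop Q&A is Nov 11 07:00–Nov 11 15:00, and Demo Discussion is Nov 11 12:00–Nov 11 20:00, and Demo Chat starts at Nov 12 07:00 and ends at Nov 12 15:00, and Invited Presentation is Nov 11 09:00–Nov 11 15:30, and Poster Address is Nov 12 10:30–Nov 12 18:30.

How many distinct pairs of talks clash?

4

Sorted by start: Workshop Q&A, Invited Presentation, Demo Discussion, Demo Chat, Poster Address.
Invited Presentation starts before Workshop Q&A ends → Workshop Q&A and Invited Presentation overlap.
Demo Discussion starts before Workshop Q&A ends → Workshop Q&A and Demo Discussion overlap.
Demo Chat starts after Workshop Q&A ends, so nothing later overlaps Workshop Q&A either.
Demo Discussion starts before Invited Presentation ends → Invited Presentation and Demo Discussion overlap.
Demo Chat starts after Invited Presentation ends, so nothing later overlaps Invited Presentation either.
Demo Chat starts after Demo Discussion ends, so nothing later overlaps Demo Discussion either.
Poster Address starts before Demo Chat ends → Demo Chat and Poster Address overlap.
Overlapping pairs: Demo Chat & Poster Address, Demo Discussion & Invited Presentation, Demo Discussion & Workshop Q&A, Invited Presentation & Workshop Q&A — 4 in total.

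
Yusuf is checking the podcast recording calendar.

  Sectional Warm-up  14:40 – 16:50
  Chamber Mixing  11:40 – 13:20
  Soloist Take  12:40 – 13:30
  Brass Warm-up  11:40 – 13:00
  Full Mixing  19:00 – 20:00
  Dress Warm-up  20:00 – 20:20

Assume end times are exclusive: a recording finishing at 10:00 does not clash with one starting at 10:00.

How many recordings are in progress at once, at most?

Walk through starts and ends in time order (an end at T is processed before a start at T):
11:40 start Brass Warm-up → 1
11:40 start Chamber Mixing → 2
12:40 start Soloist Take → 3
13:00 end Brass Warm-up → 2
13:20 end Chamber Mixing → 1
13:30 end Soloist Take → 0
14:40 start Sectional Warm-up → 1
16:50 end Sectional Warm-up → 0
19:00 start Full Mixing → 1
20:00 end Full Mixing → 0
20:00 start Dress Warm-up → 1
20:20 end Dress Warm-up → 0
Peak is 3, at 12:40 (Brass Warm-up, Chamber Mixing, Soloist Take).

3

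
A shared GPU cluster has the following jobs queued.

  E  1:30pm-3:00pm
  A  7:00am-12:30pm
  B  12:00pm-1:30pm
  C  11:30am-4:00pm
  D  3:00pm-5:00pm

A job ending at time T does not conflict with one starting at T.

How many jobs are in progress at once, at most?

Sort all start/end points and keep a running count:
7:00am start A → 1
11:30am start C → 2
12:00pm start B → 3
12:30pm end A → 2
1:30pm end B → 1
1:30pm start E → 2
3:00pm end E → 1
3:00pm start D → 2
4:00pm end C → 1
5:00pm end D → 0
Peak is 3, at 12:00pm (A, B, C).

3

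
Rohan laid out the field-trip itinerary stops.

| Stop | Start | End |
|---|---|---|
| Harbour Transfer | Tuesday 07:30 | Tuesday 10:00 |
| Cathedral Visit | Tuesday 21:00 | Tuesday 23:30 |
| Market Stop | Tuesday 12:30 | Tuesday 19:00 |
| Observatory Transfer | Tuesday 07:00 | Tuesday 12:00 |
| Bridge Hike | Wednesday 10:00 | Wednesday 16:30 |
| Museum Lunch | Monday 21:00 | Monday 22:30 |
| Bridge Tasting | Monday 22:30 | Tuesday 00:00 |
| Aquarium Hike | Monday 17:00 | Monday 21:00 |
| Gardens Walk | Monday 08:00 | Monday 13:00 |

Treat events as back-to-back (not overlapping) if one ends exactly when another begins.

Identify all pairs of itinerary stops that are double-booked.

Sorted by start: Gardens Walk, Aquarium Hike, Museum Lunch, Bridge Tasting, Observatory Transfer, Harbour Transfer, Market Stop, Cathedral Visit, Bridge Hike.
Aquarium Hike starts after Gardens Walk ends; Gardens Walk is clear from here.
Museum Lunch starts exactly when Aquarium Hike ends (back-to-back, no overlap); Aquarium Hike is clear from here.
Bridge Tasting starts exactly when Museum Lunch ends (back-to-back, no overlap); Museum Lunch is clear from here.
Observatory Transfer starts after Bridge Tasting ends; Bridge Tasting is clear from here.
Harbour Transfer starts before Observatory Transfer ends → Observatory Transfer and Harbour Transfer overlap.
Market Stop starts after Observatory Transfer ends; Observatory Transfer is clear from here.
Market Stop starts after Harbour Transfer ends; Harbour Transfer is clear from here.
Cathedral Visit starts after Market Stop ends; Market Stop is clear from here.
Bridge Hike starts after Cathedral Visit ends.

Harbour Transfer & Observatory Transfer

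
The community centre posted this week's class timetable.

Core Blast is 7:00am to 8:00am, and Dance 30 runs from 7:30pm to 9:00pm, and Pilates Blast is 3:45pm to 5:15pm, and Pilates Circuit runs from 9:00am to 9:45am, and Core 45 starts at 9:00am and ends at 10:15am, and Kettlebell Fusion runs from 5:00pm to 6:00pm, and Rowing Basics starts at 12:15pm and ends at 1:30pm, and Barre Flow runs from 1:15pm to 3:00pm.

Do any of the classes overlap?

Check each pair: they overlap iff neither finishes before the other starts.
Sorted by start: Core Blast, Pilates Circuit, Core 45, Rowing Basics, Barre Flow, Pilates Blast, Kettlebell Fusion, Dance 30.
Pilates Circuit starts after Core Blast ends — done with Core Blast.
Core 45 starts before Pilates Circuit ends → Pilates Circuit and Core 45 overlap.
That's a conflict, so the schedule is not conflict-free.

Yes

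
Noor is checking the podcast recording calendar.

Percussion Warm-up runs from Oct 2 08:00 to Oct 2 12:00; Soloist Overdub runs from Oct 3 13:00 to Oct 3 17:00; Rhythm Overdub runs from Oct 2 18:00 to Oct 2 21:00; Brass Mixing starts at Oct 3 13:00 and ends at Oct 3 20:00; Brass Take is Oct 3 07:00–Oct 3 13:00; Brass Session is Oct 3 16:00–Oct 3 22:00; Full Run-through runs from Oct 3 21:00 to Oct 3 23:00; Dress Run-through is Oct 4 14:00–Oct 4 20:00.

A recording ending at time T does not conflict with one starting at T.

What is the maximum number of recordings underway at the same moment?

Sort all start/end points and keep a running count:
Oct 2 08:00 start Percussion Warm-up → 1
Oct 2 12:00 end Percussion Warm-up → 0
Oct 2 18:00 start Rhythm Overdub → 1
Oct 2 21:00 end Rhythm Overdub → 0
Oct 3 07:00 start Brass Take → 1
Oct 3 13:00 end Brass Take → 0
Oct 3 13:00 start Brass Mixing → 1
Oct 3 13:00 start Soloist Overdub → 2
Oct 3 16:00 start Brass Session → 3
Oct 3 17:00 end Soloist Overdub → 2
Oct 3 20:00 end Brass Mixing → 1
Oct 3 21:00 start Full Run-through → 2
Oct 3 22:00 end Brass Session → 1
Oct 3 23:00 end Full Run-through → 0
Oct 4 14:00 start Dress Run-through → 1
Oct 4 20:00 end Dress Run-through → 0
Peak is 3, at Oct 3 16:00 (Brass Mixing, Brass Session, Soloist Overdub).

3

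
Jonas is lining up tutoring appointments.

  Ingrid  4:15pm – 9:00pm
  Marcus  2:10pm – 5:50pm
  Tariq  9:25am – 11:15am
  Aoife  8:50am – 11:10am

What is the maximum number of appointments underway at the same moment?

2

Sweep the timeline, counting +1 at each start and −1 at each end (ends before starts at a tie):
8:50am start Aoife → 1
9:25am start Tariq → 2
11:10am end Aoife → 1
11:15am end Tariq → 0
2:10pm start Marcus → 1
4:15pm start Ingrid → 2
5:50pm end Marcus → 1
9:00pm end Ingrid → 0
Peak is 2, at 9:25am (Aoife, Tariq).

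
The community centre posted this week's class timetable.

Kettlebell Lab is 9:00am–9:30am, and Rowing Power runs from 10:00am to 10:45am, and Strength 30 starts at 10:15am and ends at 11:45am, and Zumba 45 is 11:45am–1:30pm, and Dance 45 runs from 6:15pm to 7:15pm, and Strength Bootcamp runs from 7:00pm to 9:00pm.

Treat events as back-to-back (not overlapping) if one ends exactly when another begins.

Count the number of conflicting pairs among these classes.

Sorted by start: Kettlebell Lab, Rowing Power, Strength 30, Zumba 45, Dance 45, Strength Bootcamp.
Rowing Power starts after Kettlebell Lab ends — done with Kettlebell Lab.
Strength 30 starts before Rowing Power ends → Rowing Power and Strength 30 overlap.
Zumba 45 starts after Rowing Power ends — done with Rowing Power.
Zumba 45 starts exactly when Strength 30 ends (back-to-back, no overlap) — done with Strength 30.
Dance 45 starts after Zumba 45 ends — done with Zumba 45.
Strength Bootcamp starts before Dance 45 ends → Dance 45 and Strength Bootcamp overlap.
Overlapping pairs: Dance 45 & Strength Bootcamp, Rowing Power & Strength 30 — 2 in total.

2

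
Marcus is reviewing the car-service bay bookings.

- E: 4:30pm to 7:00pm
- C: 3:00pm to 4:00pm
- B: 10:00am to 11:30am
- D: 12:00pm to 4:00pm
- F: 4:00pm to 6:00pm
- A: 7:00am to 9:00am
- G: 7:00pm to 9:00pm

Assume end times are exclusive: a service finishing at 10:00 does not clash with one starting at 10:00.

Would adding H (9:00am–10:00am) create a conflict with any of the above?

A: ends 9:00am at or before H starts 9:00am → clear.
B: starts 10:00am at or after H ends 10:00am → clear.
D: starts 12:00pm at or after H ends 10:00am → clear.
C: starts 3:00pm at or after H ends 10:00am → clear.
F: starts 4:00pm at or after H ends 10:00am → clear.
E: starts 4:30pm at or after H ends 10:00am → clear.
G: starts 7:00pm at or after H ends 10:00am → clear.

No — it doesn't clash with anything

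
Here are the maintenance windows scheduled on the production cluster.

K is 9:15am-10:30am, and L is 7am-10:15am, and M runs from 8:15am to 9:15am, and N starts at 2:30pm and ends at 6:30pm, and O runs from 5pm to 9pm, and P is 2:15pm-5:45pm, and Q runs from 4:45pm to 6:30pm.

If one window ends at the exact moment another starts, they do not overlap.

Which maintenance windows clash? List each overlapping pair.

K & L, L & M, N & O, N & P, N & Q, O & P, O & Q, P & Q

Sorted by start: L, M, K, P, N, Q, O.
M starts before L ends → L and M overlap.
K starts before L ends → L and K overlap.
P starts after L ends, so L has no further overlaps.
K starts exactly when M ends (back-to-back, no overlap), so M has no further overlaps.
P starts after K ends, so K has no further overlaps.
N starts before P ends → P and N overlap.
Q starts before P ends → P and Q overlap.
O starts before P ends → P and O overlap.
Q starts before N ends → N and Q overlap.
O starts before N ends → N and O overlap.
O starts before Q ends → Q and O overlap.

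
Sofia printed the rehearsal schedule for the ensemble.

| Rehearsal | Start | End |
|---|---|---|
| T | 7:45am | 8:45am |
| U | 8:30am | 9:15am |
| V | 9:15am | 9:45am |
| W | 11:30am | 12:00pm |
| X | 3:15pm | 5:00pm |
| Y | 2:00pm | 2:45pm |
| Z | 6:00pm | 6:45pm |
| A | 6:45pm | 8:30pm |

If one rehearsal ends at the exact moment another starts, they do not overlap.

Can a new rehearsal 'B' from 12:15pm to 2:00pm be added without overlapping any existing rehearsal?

T: ends 8:45am at or before B starts 12:15pm → clear.
U: ends 9:15am at or before B starts 12:15pm → clear.
V: ends 9:45am at or before B starts 12:15pm → clear.
W: ends 12:00pm at or before B starts 12:15pm → clear.
Y: starts 2:00pm at or after B ends 2:00pm → clear.
X: starts 3:15pm at or after B ends 2:00pm → clear.
Z: starts 6:00pm at or after B ends 2:00pm → clear.
A: starts 6:45pm at or after B ends 2:00pm → clear.

Yes — the slot is free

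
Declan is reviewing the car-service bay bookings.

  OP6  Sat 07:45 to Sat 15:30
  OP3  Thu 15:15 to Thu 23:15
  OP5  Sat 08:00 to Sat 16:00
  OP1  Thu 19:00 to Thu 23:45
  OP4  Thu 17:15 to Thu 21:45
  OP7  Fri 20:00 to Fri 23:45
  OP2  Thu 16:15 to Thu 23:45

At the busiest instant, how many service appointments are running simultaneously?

4

Sweep the timeline, counting +1 at each start and −1 at each end (ends before starts at a tie):
Thu 15:15 start OP3 → 1
Thu 16:15 start OP2 → 2
Thu 17:15 start OP4 → 3
Thu 19:00 start OP1 → 4
Thu 21:45 end OP4 → 3
Thu 23:15 end OP3 → 2
Thu 23:45 end OP1 → 1
Thu 23:45 end OP2 → 0
Fri 20:00 start OP7 → 1
Fri 23:45 end OP7 → 0
Sat 07:45 start OP6 → 1
Sat 08:00 start OP5 → 2
Sat 15:30 end OP6 → 1
Sat 16:00 end OP5 → 0
Peak is 4, at Thu 19:00 (OP1, OP2, OP3, OP4).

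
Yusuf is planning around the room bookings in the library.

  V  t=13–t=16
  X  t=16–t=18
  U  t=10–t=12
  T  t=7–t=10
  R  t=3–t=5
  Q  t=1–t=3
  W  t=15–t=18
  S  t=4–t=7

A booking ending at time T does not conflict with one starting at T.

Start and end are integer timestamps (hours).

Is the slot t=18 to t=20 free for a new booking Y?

Q: ends t=3 at or before Y starts t=18 → clear.
R: ends t=5 at or before Y starts t=18 → clear.
S: ends t=7 at or before Y starts t=18 → clear.
T: ends t=10 at or before Y starts t=18 → clear.
U: ends t=12 at or before Y starts t=18 → clear.
V: ends t=16 at or before Y starts t=18 → clear.
W: ends t=18 at or before Y starts t=18 → clear.
X: ends t=18 at or before Y starts t=18 → clear.

Yes — the slot is free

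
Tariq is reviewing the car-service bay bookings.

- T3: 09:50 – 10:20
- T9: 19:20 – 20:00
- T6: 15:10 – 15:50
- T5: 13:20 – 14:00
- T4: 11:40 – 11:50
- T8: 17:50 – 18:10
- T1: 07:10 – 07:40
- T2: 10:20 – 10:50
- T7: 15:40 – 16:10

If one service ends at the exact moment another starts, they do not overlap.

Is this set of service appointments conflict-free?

No

Sorted by start: T1, T3, T2, T4, T5, T6, T7, T8, T9.
T3 starts after T1 ends, so T1 has no further overlaps.
T2 starts exactly when T3 ends (back-to-back, no overlap), so T3 has no further overlaps.
T4 starts after T2 ends, so T2 has no further overlaps.
T5 starts after T4 ends, so T4 has no further overlaps.
T6 starts after T5 ends, so T5 has no further overlaps.
T7 starts before T6 ends → T6 and T7 overlap.
That's a conflict, so the schedule is not conflict-free.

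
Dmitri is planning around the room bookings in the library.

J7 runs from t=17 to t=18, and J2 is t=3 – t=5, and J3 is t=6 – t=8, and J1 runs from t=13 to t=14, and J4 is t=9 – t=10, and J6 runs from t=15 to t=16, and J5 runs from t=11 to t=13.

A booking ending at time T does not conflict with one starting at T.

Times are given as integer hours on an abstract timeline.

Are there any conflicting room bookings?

No

Sorted by start: J2, J3, J4, J5, J1, J6, J7.
J3 starts after J2 ends; J2 is clear from here.
J4 starts after J3 ends; J3 is clear from here.
J5 starts after J4 ends; J4 is clear from here.
J1 starts exactly when J5 ends (back-to-back, no overlap); J5 is clear from here.
J6 starts after J1 ends; J1 is clear from here.
J7 starts after J6 ends.
Every pair is clear; the schedule has no overlaps.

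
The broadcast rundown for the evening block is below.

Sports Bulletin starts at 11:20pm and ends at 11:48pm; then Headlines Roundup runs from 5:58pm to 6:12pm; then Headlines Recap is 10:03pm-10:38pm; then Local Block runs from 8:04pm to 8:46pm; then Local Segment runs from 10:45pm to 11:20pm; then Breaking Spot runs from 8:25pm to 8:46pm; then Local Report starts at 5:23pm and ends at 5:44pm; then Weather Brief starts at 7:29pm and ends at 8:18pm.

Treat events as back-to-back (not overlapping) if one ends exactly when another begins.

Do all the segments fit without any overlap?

Sorted by start: Local Report, Headlines Roundup, Weather Brief, Local Block, Breaking Spot, Headlines Recap, Local Segment, Sports Bulletin.
Headlines Roundup starts after Local Report ends; Local Report is clear from here.
Weather Brief starts after Headlines Roundup ends; Headlines Roundup is clear from here.
Local Block starts before Weather Brief ends → Weather Brief and Local Block overlap.
That's a conflict, so the schedule is not conflict-free.

No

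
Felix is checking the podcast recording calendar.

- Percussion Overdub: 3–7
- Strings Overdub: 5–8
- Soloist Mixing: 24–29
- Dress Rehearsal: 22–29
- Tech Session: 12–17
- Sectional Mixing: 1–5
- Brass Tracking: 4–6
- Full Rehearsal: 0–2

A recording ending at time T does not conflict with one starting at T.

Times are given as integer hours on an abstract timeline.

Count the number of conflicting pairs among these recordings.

Sorted by start: Full Rehearsal, Sectional Mixing, Percussion Overdub, Brass Tracking, Strings Overdub, Tech Session, Dress Rehearsal, Soloist Mixing.
Sectional Mixing starts before Full Rehearsal ends → Full Rehearsal and Sectional Mixing overlap.
Percussion Overdub starts after Full Rehearsal ends; Full Rehearsal is clear from here.
Percussion Overdub starts before Sectional Mixing ends → Sectional Mixing and Percussion Overdub overlap.
Brass Tracking starts before Sectional Mixing ends → Sectional Mixing and Brass Tracking overlap.
Strings Overdub starts exactly when Sectional Mixing ends (back-to-back, no overlap); Sectional Mixing is clear from here.
Brass Tracking starts before Percussion Overdub ends → Percussion Overdub and Brass Tracking overlap.
Strings Overdub starts before Percussion Overdub ends → Percussion Overdub and Strings Overdub overlap.
Tech Session starts after Percussion Overdub ends; Percussion Overdub is clear from here.
Strings Overdub starts before Brass Tracking ends → Brass Tracking and Strings Overdub overlap.
Tech Session starts after Brass Tracking ends; Brass Tracking is clear from here.
Tech Session starts after Strings Overdub ends; Strings Overdub is clear from here.
Dress Rehearsal starts after Tech Session ends; Tech Session is clear from here.
Soloist Mixing starts before Dress Rehearsal ends → Dress Rehearsal and Soloist Mixing overlap.
Overlapping pairs: Brass Tracking & Percussion Overdub, Brass Tracking & Sectional Mixing, Brass Tracking & Strings Overdub, Dress Rehearsal & Soloist Mixing, Full Rehearsal & Sectional Mixing, Percussion Overdub & Sectional Mixing, Percussion Overdub & Strings Overdub — 7 in total.

7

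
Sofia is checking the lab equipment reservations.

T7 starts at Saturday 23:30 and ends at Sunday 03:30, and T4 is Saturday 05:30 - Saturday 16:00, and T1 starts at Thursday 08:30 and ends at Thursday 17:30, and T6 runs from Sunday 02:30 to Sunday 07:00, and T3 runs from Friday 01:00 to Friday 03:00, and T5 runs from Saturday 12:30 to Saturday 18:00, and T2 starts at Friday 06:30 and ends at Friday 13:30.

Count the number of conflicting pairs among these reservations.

Check each pair: they overlap iff neither finishes before the other starts.
Sorted by start: T1, T3, T2, T4, T5, T7, T6.
T3 starts after T1 ends, so T1 has no further overlaps.
T2 starts after T3 ends, so T3 has no further overlaps.
T4 starts after T2 ends, so T2 has no further overlaps.
T5 starts before T4 ends → T4 and T5 overlap.
T7 starts after T4 ends, so T4 has no further overlaps.
T7 starts after T5 ends, so T5 has no further overlaps.
T6 starts before T7 ends → T7 and T6 overlap.
Overlapping pairs: T4 & T5, T6 & T7 — 2 in total.

2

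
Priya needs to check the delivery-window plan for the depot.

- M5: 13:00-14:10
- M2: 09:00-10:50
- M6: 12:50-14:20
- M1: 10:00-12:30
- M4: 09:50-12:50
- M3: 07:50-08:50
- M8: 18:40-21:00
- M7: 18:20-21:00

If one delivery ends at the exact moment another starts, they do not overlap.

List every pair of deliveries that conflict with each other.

M1 & M2, M1 & M4, M2 & M4, M5 & M6, M7 & M8

Sorted by start: M3, M2, M4, M1, M6, M5, M7, M8.
M2 starts after M3 ends; M3 is clear from here.
M4 starts before M2 ends → M2 and M4 overlap.
M1 starts before M2 ends → M2 and M1 overlap.
M6 starts after M2 ends; M2 is clear from here.
M1 starts before M4 ends → M4 and M1 overlap.
M6 starts exactly when M4 ends (back-to-back, no overlap); M4 is clear from here.
M6 starts after M1 ends; M1 is clear from here.
M5 starts before M6 ends → M6 and M5 overlap.
M7 starts after M6 ends; M6 is clear from here.
M7 starts after M5 ends; M5 is clear from here.
M8 starts before M7 ends → M7 and M8 overlap.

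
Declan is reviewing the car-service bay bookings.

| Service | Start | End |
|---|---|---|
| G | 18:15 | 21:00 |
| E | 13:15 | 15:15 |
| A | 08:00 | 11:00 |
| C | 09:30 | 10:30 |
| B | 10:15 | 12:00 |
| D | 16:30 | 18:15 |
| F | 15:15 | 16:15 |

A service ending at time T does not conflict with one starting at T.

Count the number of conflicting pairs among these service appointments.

3

Sorted by start: A, C, B, E, F, D, G.
C starts before A ends → A and C overlap.
B starts before A ends → A and B overlap.
E starts after A ends; A is clear from here.
B starts before C ends → C and B overlap.
E starts after C ends; C is clear from here.
E starts after B ends; B is clear from here.
F starts exactly when E ends (back-to-back, no overlap); E is clear from here.
D starts after F ends; F is clear from here.
G starts exactly when D ends (back-to-back, no overlap).
Overlapping pairs: A & B, A & C, B & C — 3 in total.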